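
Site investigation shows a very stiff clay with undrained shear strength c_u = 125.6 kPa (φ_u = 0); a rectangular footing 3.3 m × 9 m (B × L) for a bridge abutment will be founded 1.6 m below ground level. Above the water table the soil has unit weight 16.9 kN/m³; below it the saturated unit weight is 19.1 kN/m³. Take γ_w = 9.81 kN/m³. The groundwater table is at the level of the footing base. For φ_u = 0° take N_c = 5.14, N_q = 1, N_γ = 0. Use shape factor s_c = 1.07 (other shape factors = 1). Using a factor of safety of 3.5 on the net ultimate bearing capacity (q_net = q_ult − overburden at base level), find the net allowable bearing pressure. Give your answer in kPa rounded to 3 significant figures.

q_all(net) ≈ 197 kPa

Effective surcharge at the founding depth q = γ·D_f = 16.9 × 1.6 = 27.04 kPa.
q_ult = c·N_c·s_c + q·N_q
     = 125.6 × 5.14 × 1.07 + 27.04 × 1
     = 690.77 + 27.04 = 717.81 kPa.
q_net = 717.81 − 27.04 = 690.77 kPa.
q_all(net) = 690.77 / 3.5 = 197.36 kPa.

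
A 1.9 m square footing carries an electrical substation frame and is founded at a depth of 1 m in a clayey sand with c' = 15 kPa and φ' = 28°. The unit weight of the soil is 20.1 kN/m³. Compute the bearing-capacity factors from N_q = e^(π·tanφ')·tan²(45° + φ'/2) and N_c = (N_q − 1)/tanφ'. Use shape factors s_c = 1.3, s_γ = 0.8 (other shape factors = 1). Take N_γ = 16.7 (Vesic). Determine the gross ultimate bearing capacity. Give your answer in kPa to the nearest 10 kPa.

q_ult ≈ 1050 kPa

tan28° = 0.5317, so N_q = e^(π×0.5317)·tan²(59°) = 5.314 × 2.77 = 14.72.
N_c = (14.72 − 1)/tan28° = 25.8.
Overburden at base level: q = 20.1 × 1 = 20.1 kPa.
Cohesion term c·N_c·s_c = 15 × 25.803 × 1.3 = 503.17 kPa; surcharge term q·N_q = 20.1 × 14.72 = 295.87 kPa; self-weight term 0.5·γ·B·N_γ·s_γ = 0.5 × 20.1 × 1.9 × 16.7 × 0.8 = 255.11 kPa.
q_ult = 503.17 + 295.87 + 255.11 = 1054.1 kPa.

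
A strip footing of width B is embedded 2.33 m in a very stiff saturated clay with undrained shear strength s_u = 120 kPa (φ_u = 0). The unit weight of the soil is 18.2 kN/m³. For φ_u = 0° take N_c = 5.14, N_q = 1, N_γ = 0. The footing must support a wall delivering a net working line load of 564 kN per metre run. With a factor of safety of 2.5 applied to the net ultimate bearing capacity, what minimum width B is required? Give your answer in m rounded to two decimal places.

q = γ·D_f = 18.2 × 2.33 = 42.406 kPa.
c·N_c = 120 × 5.14 = 616.8 kPa
q·N_q = 42.406 × 1 = 42.406 kPa
q_ult = 616.8 + 42.406 = 659.21 kPa.
For φ = 0 the ½γBN_γ term vanishes, so q_ult is independent of B. q_net = 659.21 − 42.406 = 616.8 kPa; q_all(net) = 616.8/2.5 = 246.72 kPa.
Required width B = w / q_all(net) = 564 / 246.72 = 2.286 m.

B = 2.29 m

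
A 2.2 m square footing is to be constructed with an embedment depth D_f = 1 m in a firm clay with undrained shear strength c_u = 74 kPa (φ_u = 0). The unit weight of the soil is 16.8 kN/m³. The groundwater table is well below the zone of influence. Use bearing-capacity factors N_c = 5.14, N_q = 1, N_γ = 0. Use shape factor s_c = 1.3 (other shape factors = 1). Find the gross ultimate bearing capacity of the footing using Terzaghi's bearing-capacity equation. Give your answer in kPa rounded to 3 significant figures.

Overburden at base level: q = 16.8 × 1 = 16.8 kPa.
Cohesion term c·N_c·s_c = 74 × 5.14 × 1.3 = 494.47 kPa; surcharge term q·N_q = 16.8 × 1 = 16.8 kPa.
q_ult = 494.47 + 16.8 = 511.27 kPa.

q_ult ≈ 511 kPa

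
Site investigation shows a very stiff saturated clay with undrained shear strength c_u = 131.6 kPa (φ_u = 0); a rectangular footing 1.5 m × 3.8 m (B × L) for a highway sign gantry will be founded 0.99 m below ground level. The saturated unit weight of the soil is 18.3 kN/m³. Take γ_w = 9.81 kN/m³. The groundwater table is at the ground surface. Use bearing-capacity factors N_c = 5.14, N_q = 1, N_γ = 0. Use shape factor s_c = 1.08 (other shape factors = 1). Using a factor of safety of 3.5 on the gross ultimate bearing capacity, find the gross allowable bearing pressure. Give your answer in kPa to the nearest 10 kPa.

q_all ≈ 210 kPa

With the water table at the surface the whole profile is submerged: γ' = 18.3 − 9.81 = 8.49 kN/m³, so q = γ'·D_f = 8.4051 kPa.
q_ult = c·N_c·s_c + q·N_q
     = 131.6 × 5.14 × 1.08 + 8.4051 × 1
     = 730.54 + 8.4051 = 738.94 kPa.
q_all = 738.94 / 3.5 = 211.13 kPa.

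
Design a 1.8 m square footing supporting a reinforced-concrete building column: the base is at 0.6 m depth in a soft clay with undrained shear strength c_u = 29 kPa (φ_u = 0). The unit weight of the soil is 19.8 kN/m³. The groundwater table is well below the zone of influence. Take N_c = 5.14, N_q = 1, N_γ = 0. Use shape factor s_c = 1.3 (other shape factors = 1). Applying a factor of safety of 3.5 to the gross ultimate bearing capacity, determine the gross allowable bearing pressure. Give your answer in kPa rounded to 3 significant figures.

q_all ≈ 58.8 kPa

q = γ·D_f = 19.8 × 0.6 = 11.88 kPa.
c·N_c·s_c = 29 × 5.14 × 1.3 = 193.78 kPa
q·N_q = 11.88 × 1 = 11.88 kPa
q_ult = 193.78 + 11.88 = 205.66 kPa.
q_all = q_ult / FS = 205.66 / 3.5 = 58.759 kPa.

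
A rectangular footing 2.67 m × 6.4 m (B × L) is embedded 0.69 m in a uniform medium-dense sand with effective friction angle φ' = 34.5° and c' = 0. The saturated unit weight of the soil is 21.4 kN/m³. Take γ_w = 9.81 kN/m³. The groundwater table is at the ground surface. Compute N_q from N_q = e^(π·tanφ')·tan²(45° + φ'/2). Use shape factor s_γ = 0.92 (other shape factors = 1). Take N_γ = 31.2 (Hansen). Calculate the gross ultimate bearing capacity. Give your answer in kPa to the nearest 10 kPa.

tan34.5° = 0.6873, so N_q = e^(π×0.6873)·tan²(62.25°) = 8.664 × 3.613 = 31.3.
Water table at ground surface, so effective unit weight γ' = 21.4 − 9.81 = 11.59 kN/m³ is used throughout; overburden q = 11.59 × 0.69 = 7.9971 kPa; the same γ' applies in the ½γBN_γ term.
Surcharge term q·N_q = 7.9971 × 31.299 = 250.3 kPa; self-weight term 0.5·γ·B·N_γ·s_γ = 0.5 × 11.59 × 2.67 × 31.2 × 0.92 = 444.13 kPa.
q_ult = 250.3 + 444.13 = 694.43 kPa.

q_ult ≈ 690 kPa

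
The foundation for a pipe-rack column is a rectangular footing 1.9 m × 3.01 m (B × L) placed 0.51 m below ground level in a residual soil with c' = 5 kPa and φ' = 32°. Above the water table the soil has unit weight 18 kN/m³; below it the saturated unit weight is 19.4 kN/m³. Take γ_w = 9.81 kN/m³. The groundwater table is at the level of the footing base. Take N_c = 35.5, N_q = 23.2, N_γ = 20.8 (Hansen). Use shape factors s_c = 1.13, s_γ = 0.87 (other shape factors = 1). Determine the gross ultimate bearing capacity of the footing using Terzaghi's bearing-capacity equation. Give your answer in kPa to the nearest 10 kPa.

Effective surcharge at the founding depth q = γ·D_f = 18 × 0.51 = 9.18 kPa.
The water table coincides with the base, so in the self-weight term γ → γ' = 9.59 kN/m³.
q_ult = c·N_c·s_c + q·N_q + 0.5·γ·B·N_γ·s_γ
     = 5 × 35.5 × 1.13 + 9.18 × 23.2 + 0.5 × 9.59 × 1.9 × 20.8 × 0.87
     = 200.57 + 212.98 + 164.86 = 578.41 kPa.

q_ult ≈ 580 kPa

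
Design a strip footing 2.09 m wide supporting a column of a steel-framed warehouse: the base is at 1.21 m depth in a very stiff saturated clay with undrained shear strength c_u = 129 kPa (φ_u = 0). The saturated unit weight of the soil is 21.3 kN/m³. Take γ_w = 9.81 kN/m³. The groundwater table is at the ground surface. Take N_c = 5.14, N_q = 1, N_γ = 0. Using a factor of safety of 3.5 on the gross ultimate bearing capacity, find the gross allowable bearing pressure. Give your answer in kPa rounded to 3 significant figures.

q_all ≈ 193 kPa

With the water table at the surface the whole profile is submerged: γ' = 21.3 − 9.81 = 11.49 kN/m³, so q = γ'·D_f = 13.903 kPa.
q_ult = c·N_c + q·N_q
     = 129 × 5.14 + 13.903 × 1
     = 663.06 + 13.903 = 676.96 kPa.
q_all = 676.96 / 3.5 = 193.42 kPa.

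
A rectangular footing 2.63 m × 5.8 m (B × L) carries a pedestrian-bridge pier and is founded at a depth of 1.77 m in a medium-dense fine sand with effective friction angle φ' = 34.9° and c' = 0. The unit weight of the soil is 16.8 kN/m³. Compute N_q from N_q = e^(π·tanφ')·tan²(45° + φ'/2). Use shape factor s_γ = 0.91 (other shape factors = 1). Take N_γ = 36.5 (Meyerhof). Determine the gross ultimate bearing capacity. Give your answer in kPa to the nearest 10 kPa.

tan34.9° = 0.6976, so N_q = e^(π×0.6976)·tan²(62.45°) = 8.95 × 3.674 = 32.89.
Effective surcharge at the founding depth q = γ·D_f = 16.8 × 1.77 = 29.736 kPa.
q_ult = q·N_q + 0.5·γ·B·N_γ·s_γ
     = 29.736 × 32.885 + 0.5 × 16.8 × 2.63 × 36.5 × 0.91
     = 977.87 + 733.79 = 1711.7 kPa.

q_ult ≈ 1710 kPa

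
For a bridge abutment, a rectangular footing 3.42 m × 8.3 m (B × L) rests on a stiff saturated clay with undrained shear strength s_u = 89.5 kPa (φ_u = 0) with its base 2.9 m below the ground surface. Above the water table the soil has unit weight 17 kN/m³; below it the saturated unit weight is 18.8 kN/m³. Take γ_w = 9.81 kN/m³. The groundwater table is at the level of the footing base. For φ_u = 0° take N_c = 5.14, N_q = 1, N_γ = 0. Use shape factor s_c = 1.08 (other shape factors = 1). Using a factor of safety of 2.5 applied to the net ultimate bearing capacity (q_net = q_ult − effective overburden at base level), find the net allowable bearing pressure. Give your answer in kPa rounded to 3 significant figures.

q = γ·D_f = 17 × 2.9 = 49.3 kPa.
c·N_c·s_c = 89.5 × 5.14 × 1.08 = 496.83 kPa
q·N_q = 49.3 × 1 = 49.3 kPa
q_ult = 496.83 + 49.3 = 546.13 kPa.
Net ultimate: q_net = 546.13 − 49.3 = 496.83 kPa.
q_all(net) = 496.83 / 2.5 = 198.73 kPa.

q_all(net) ≈ 199 kPa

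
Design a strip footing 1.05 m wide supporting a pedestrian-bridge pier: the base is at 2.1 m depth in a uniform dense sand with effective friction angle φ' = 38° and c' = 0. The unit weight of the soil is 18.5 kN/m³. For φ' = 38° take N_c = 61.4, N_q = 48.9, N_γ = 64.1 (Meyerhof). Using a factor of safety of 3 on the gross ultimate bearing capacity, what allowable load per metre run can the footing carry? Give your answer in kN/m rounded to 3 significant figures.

q = γ·D_f = 18.5 × 2.1 = 38.85 kPa.
q·N_q = 38.85 × 48.9 = 1899.8 kPa
0.5·γ·B·N_γ = 0.5 × 18.5 × 1.05 × 64.1 = 622.57 kPa
q_ult = 1899.8 + 622.57 = 2522.3 kPa.
Gross allowable pressure q_all = 2522.3 / 3 = 840.78 kPa.
Allowable wall load = q_all × B = 840.78 × 1.05 = 882.82 kN per metre run.

≈ 883 kN/m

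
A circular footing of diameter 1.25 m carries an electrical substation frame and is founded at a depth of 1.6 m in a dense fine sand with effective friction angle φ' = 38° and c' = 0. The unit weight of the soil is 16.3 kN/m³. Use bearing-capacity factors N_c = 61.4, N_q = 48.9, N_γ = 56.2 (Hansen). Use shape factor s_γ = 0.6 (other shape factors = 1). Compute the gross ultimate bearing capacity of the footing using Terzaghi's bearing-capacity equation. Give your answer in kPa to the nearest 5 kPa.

q_ult ≈ 1620 kPa

Overburden at base level: q = 16.3 × 1.6 = 26.08 kPa.
Surcharge term q·N_q = 26.08 × 48.9 = 1275.3 kPa; self-weight term 0.5·γ·B·N_γ·s_γ = 0.5 × 16.3 × 1.25 × 56.2 × 0.6 = 343.52 kPa.
q_ult = 1275.3 + 343.52 = 1618.8 kPa.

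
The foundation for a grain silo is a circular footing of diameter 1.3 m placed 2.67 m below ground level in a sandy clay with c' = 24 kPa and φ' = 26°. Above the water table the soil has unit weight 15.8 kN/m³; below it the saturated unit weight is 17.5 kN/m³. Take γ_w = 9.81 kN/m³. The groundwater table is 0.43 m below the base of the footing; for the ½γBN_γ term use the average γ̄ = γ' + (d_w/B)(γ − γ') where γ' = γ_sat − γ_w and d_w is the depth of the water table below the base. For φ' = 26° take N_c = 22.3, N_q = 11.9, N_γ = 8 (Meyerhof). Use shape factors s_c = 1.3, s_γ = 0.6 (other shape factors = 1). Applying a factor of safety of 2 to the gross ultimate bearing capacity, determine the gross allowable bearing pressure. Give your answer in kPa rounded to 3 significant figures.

q_all ≈ 615 kPa

Overburden at base level: q = 15.8 × 2.67 = 42.186 kPa.
The water table is 0.43 m below the base (< B = 1.3 m), so the ½γBN_γ term uses γ̄ = γ' + (d_w/B)(γ − γ') = 7.69 + (0.43/1.3)(15.8 − 7.69) = 10.373 kN/m³.
Cohesion term c·N_c·s_c = 24 × 22.3 × 1.3 = 695.76 kPa; surcharge term q·N_q = 42.186 × 11.9 = 502.01 kPa; self-weight term 0.5·γ·B·N_γ·s_γ = 0.5 × 10.373 × 1.3 × 8 × 0.6 = 32.362 kPa.
q_ult = 695.76 + 502.01 + 32.362 = 1230.1 kPa.
q_all = q_ult / FS = 1230.1 / 2 = 615.07 kPa.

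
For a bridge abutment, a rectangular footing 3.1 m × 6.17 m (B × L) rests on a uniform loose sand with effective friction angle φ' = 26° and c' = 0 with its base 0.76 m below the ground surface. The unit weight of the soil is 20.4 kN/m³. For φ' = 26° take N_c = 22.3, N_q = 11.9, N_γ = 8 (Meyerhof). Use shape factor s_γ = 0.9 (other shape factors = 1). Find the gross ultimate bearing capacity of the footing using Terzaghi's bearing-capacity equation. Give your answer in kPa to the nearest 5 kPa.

Overburden at base level: q = 20.4 × 0.76 = 15.504 kPa.
Surcharge term q·N_q = 15.504 × 11.9 = 184.5 kPa; self-weight term 0.5·γ·B·N_γ·s_γ = 0.5 × 20.4 × 3.1 × 8 × 0.9 = 227.66 kPa.
q_ult = 184.5 + 227.66 = 412.16 kPa.

q_ult ≈ 410 kPa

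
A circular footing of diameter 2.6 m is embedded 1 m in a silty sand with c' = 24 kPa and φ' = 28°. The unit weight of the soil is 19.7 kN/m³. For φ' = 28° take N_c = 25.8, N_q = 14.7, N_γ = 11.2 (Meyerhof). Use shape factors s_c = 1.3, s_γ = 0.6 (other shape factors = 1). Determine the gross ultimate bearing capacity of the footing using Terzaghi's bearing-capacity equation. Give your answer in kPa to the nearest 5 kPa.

Overburden at base level: q = 19.7 × 1 = 19.7 kPa.
Cohesion term c·N_c·s_c = 24 × 25.8 × 1.3 = 804.96 kPa; surcharge term q·N_q = 19.7 × 14.7 = 289.59 kPa; self-weight term 0.5·γ·B·N_γ·s_γ = 0.5 × 19.7 × 2.6 × 11.2 × 0.6 = 172.1 kPa.
q_ult = 804.96 + 289.59 + 172.1 = 1266.6 kPa.

q_ult ≈ 1265 kPa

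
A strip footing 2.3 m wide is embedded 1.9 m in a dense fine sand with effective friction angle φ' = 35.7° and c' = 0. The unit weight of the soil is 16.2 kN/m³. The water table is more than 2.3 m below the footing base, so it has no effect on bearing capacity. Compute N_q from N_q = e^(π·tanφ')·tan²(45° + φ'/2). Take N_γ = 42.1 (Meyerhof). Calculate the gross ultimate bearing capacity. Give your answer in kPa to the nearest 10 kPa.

tan35.7° = 0.7186, so N_q = e^(π×0.7186)·tan²(62.85°) = 9.559 × 3.802 = 36.35.
Overburden at base level: q = 16.2 × 1.9 = 30.78 kPa.
Surcharge term q·N_q = 30.78 × 36.346 = 1118.7 kPa; self-weight term 0.5·γ·B·N_γ = 0.5 × 16.2 × 2.3 × 42.1 = 784.32 kPa.
q_ult = 1118.7 + 784.32 = 1903.1 kPa.

q_ult ≈ 1900 kPa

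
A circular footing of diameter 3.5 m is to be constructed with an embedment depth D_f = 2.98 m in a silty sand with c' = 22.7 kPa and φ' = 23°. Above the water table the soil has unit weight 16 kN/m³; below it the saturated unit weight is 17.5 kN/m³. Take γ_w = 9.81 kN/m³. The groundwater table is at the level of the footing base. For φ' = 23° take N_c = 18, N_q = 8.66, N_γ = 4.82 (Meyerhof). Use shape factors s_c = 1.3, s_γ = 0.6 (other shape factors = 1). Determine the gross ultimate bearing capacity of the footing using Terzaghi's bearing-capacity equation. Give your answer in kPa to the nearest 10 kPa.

Effective surcharge at the founding depth q = γ·D_f = 16 × 2.98 = 47.68 kPa.
The water table coincides with the base, so in the self-weight term γ → γ' = 7.69 kN/m³.
q_ult = c·N_c·s_c + q·N_q + 0.5·γ·B·N_γ·s_γ
     = 22.7 × 18 × 1.3 + 47.68 × 8.66 + 0.5 × 7.69 × 3.5 × 4.82 × 0.6
     = 531.18 + 412.91 + 38.919 = 983.01 kPa.

q_ult ≈ 980 kPa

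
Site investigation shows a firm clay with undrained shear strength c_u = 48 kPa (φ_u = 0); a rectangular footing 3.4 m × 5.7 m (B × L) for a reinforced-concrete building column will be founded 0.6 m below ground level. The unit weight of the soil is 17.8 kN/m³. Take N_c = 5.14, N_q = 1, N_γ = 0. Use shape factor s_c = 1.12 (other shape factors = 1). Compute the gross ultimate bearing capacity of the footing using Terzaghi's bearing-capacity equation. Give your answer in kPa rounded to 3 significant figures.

q_ult ≈ 287 kPa

Overburden at base level: q = 17.8 × 0.6 = 10.68 kPa.
Cohesion term c·N_c·s_c = 48 × 5.14 × 1.12 = 276.33 kPa; surcharge term q·N_q = 10.68 × 1 = 10.68 kPa.
q_ult = 276.33 + 10.68 = 287.01 kPa.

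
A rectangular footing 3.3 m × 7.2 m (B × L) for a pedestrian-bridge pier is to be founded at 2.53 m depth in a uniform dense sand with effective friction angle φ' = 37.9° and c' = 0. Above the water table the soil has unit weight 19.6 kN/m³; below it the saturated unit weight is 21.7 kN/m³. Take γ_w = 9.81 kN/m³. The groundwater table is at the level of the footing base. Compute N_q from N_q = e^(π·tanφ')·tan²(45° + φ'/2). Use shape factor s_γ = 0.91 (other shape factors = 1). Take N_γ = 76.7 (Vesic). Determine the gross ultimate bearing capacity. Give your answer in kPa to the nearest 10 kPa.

q_ult ≈ 3760 kPa

tan37.9° = 0.7785, so N_q = e^(π×0.7785)·tan²(63.95°) = 11.538 × 4.185 = 48.29.
Overburden at base level: q = 19.6 × 2.53 = 49.588 kPa.
Below the base the soil is submerged, so the ½γBN_γ term uses γ' = 21.7 − 9.81 = 11.89 kN/m³.
Surcharge term q·N_q = 49.588 × 48.289 = 2394.6 kPa; self-weight term 0.5·γ·B·N_γ·s_γ = 0.5 × 11.89 × 3.3 × 76.7 × 0.91 = 1369.3 kPa.
q_ult = 2394.6 + 1369.3 = 3763.9 kPa.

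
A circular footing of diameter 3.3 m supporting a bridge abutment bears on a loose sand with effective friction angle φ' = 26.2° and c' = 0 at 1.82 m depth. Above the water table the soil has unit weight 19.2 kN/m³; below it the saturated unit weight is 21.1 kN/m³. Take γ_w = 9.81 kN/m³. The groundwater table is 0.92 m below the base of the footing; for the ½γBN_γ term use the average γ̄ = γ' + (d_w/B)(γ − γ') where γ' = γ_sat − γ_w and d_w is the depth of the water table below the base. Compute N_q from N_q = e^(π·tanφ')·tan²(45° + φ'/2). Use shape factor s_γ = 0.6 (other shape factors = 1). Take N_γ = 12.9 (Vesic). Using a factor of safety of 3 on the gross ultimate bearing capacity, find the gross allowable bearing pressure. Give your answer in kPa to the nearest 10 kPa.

N_q = e^(π·tan26.2°)·tan²(58.1°) = 12.11.
Effective surcharge at the founding depth q = γ·D_f = 19.2 × 1.82 = 34.944 kPa.
With d_w = 0.92 m < B, γ̄ = 11.29 + (0.92/3.3) × (19.2 − 11.29) = 13.495 kN/m³.
q_ult = q·N_q + 0.5·γ·B·N_γ·s_γ
     = 34.944 × 12.11 + 0.5 × 13.495 × 3.3 × 12.9 × 0.6
     = 423.18 + 172.35 = 595.53 kPa.
q_all = 595.53 / 3 = 198.51 kPa.

q_all ≈ 200 kPa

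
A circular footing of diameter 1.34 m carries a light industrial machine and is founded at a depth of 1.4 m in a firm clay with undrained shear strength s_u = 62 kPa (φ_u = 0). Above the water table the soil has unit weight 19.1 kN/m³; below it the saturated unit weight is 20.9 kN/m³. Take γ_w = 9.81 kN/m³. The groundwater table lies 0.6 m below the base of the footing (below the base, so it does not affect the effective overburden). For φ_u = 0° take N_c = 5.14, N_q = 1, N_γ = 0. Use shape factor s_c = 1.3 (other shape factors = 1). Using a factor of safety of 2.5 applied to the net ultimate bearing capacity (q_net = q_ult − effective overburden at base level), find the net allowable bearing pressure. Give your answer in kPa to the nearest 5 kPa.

Effective surcharge at the founding depth q = γ·D_f = 19.1 × 1.4 = 26.74 kPa.
q_ult = c·N_c·s_c + q·N_q
     = 62 × 5.14 × 1.3 + 26.74 × 1
     = 414.28 + 26.74 = 441.02 kPa.
Net ultimate: q_net = 441.02 − 26.74 = 414.28 kPa.
q_all(net) = 414.28 / 2.5 = 165.71 kPa.

q_all(net) ≈ 165 kPa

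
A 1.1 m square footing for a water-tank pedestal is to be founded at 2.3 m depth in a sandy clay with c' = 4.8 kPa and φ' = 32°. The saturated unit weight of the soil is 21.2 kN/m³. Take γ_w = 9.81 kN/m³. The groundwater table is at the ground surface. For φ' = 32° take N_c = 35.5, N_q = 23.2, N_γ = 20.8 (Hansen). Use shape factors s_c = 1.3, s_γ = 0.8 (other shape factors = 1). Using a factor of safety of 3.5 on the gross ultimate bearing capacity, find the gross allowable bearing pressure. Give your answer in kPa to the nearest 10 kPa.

γ' = 21.2 − 9.81 = 11.39 kN/m³ (submerged throughout). q = 11.39 × 2.3 = 26.197 kPa; the same γ' applies in the ½γBN_γ term.
c·N_c·s_c = 4.8 × 35.5 × 1.3 = 221.52 kPa
q·N_q = 26.197 × 23.2 = 607.77 kPa
0.5·γ·B·N_γ·s_γ = 0.5 × 11.39 × 1.1 × 20.8 × 0.8 = 104.24 kPa
q_ult = 221.52 + 607.77 + 104.24 = 933.53 kPa.
q_all = 933.53 / 3.5 = 266.72 kPa.

q_all ≈ 270 kPa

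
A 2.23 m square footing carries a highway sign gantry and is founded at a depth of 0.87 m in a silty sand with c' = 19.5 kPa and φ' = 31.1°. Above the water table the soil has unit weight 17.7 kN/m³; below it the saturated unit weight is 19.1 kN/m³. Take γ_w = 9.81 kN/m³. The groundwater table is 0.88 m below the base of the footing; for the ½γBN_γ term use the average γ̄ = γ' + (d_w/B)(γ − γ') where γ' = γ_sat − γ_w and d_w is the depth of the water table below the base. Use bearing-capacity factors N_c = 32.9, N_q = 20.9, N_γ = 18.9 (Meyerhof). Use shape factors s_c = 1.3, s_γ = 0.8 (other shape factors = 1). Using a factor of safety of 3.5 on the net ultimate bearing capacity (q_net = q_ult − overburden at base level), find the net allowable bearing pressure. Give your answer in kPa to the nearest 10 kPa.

q_all(net) ≈ 390 kPa

Overburden at base level: q = 17.7 × 0.87 = 15.399 kPa.
The water table is 0.88 m below the base (< B = 2.23 m), so the ½γBN_γ term uses γ̄ = γ' + (d_w/B)(γ − γ') = 9.29 + (0.88/2.23)(17.7 − 9.29) = 12.609 kN/m³.
Cohesion term c·N_c·s_c = 19.5 × 32.9 × 1.3 = 834.01 kPa; surcharge term q·N_q = 15.399 × 20.9 = 321.84 kPa; self-weight term 0.5·γ·B·N_γ·s_γ = 0.5 × 12.609 × 2.23 × 18.9 × 0.8 = 212.57 kPa.
q_ult = 834.01 + 321.84 + 212.57 = 1368.4 kPa.
q_net = 1368.4 − 15.399 = 1353 kPa.
q_all(net) = 1353 / 3.5 = 386.58 kPa.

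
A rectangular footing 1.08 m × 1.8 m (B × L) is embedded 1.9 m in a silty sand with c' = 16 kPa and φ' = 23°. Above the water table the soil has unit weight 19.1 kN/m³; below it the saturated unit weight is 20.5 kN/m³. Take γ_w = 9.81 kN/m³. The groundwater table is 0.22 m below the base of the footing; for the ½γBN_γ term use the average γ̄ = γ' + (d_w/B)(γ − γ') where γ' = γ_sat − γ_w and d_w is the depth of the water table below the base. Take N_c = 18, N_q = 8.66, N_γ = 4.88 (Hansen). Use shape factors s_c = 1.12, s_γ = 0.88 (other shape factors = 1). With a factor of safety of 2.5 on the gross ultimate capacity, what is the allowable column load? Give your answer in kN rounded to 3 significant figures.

P_all ≈ 518 kN

Effective surcharge at the founding depth q = γ·D_f = 19.1 × 1.9 = 36.29 kPa.
With d_w = 0.22 m < B, γ̄ = 10.69 + (0.22/1.08) × (19.1 − 10.69) = 12.403 kN/m³.
q_ult = c·N_c·s_c + q·N_q + 0.5·γ·B·N_γ·s_γ
     = 16 × 18 × 1.12 + 36.29 × 8.66 + 0.5 × 12.403 × 1.08 × 4.88 × 0.88
     = 322.56 + 314.27 + 28.763 = 665.59 kPa.
Gross allowable pressure q_all = 665.59 / 2.5 = 266.24 kPa.
Footing area = 1.944 m², so allowable column load = 266.24 × 1.944 = 517.57 kN.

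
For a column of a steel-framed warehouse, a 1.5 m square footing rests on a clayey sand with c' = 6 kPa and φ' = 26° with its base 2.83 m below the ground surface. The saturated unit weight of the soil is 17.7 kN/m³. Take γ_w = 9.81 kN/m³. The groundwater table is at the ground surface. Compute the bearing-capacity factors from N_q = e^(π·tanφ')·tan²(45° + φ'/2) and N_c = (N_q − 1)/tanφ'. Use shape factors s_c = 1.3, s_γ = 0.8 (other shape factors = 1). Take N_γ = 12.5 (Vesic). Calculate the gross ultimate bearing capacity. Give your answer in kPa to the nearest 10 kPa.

q_ult ≈ 500 kPa

tan26° = 0.4877, so N_q = e^(π×0.4877)·tan²(58°) = 4.629 × 2.561 = 11.85.
N_c = (11.85 − 1)/tan26° = 22.25.
γ' = 17.7 − 9.81 = 7.89 kN/m³ (submerged throughout). q = 7.89 × 2.83 = 22.329 kPa; the same γ' applies in the ½γBN_γ term.
c·N_c·s_c = 6 × 22.254 × 1.3 = 173.58 kPa
q·N_q = 22.329 × 11.854 = 264.69 kPa
0.5·γ·B·N_γ·s_γ = 0.5 × 7.89 × 1.5 × 12.5 × 0.8 = 59.175 kPa
q_ult = 173.58 + 264.69 + 59.175 = 497.45 kPa.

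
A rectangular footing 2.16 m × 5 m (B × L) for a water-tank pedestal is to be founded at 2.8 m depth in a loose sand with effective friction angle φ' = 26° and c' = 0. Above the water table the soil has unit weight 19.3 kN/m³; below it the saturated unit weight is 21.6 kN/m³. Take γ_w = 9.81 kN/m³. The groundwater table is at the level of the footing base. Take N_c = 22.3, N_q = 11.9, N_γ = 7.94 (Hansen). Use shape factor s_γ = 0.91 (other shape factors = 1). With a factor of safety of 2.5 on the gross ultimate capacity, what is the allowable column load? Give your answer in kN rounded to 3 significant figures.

P_all ≈ 3180 kN

q = γ·D_f = 19.3 × 2.8 = 54.04 kPa.
For the ½γBN_γ term take γ' = 21.6 − 9.81 = 11.79 kN/m³ (soil below base is submerged).
q·N_q = 54.04 × 11.9 = 643.08 kPa
0.5·γ·B·N_γ·s_γ = 0.5 × 11.79 × 2.16 × 7.94 × 0.91 = 92.002 kPa
q_ult = 643.08 + 92.002 = 735.08 kPa.
Gross allowable pressure q_all = 735.08 / 2.5 = 294.03 kPa.
Footing area = 10.8 m², so allowable column load = 294.03 × 10.8 = 3175.5 kN.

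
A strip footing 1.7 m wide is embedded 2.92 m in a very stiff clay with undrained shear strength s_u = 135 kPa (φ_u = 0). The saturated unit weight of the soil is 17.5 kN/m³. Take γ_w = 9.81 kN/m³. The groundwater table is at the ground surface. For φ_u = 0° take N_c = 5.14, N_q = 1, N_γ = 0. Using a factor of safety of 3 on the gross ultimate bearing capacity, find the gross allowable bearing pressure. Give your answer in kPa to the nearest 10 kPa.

q_all ≈ 240 kPa

γ' = 17.5 − 9.81 = 7.69 kN/m³ (submerged throughout). q = 7.69 × 2.92 = 22.455 kPa.
c·N_c = 135 × 5.14 = 693.9 kPa
q·N_q = 22.455 × 1 = 22.455 kPa
q_ult = 693.9 + 22.455 = 716.35 kPa.
q_all = 716.35 / 3 = 238.78 kPa.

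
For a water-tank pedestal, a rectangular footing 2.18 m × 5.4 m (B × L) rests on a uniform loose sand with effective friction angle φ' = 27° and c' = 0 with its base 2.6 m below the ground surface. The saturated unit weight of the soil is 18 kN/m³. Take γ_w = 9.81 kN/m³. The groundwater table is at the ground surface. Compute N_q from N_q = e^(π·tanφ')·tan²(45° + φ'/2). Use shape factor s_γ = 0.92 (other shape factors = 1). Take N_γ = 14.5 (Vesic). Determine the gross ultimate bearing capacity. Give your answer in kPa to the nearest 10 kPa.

q_ult ≈ 400 kPa

tan27° = 0.5095, so N_q = e^(π×0.5095)·tan²(58.5°) = 4.957 × 2.663 = 13.2.
Water table at ground surface, so effective unit weight γ' = 18 − 9.81 = 8.19 kN/m³ is used throughout; overburden q = 8.19 × 2.6 = 21.294 kPa; the same γ' applies in the ½γBN_γ term.
Surcharge term q·N_q = 21.294 × 13.199 = 281.06 kPa; self-weight term 0.5·γ·B·N_γ·s_γ = 0.5 × 8.19 × 2.18 × 14.5 × 0.92 = 119.09 kPa.
q_ult = 281.06 + 119.09 = 400.15 kPa.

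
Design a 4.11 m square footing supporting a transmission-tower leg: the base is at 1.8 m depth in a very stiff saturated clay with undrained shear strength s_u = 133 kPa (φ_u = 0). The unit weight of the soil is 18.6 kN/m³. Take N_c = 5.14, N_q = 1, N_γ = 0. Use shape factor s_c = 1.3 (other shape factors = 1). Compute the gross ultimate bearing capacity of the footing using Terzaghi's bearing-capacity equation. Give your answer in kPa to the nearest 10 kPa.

q_ult ≈ 920 kPa

Overburden at base level: q = 18.6 × 1.8 = 33.48 kPa.
Cohesion term c·N_c·s_c = 133 × 5.14 × 1.3 = 888.71 kPa; surcharge term q·N_q = 33.48 × 1 = 33.48 kPa.
q_ult = 888.71 + 33.48 = 922.19 kPa.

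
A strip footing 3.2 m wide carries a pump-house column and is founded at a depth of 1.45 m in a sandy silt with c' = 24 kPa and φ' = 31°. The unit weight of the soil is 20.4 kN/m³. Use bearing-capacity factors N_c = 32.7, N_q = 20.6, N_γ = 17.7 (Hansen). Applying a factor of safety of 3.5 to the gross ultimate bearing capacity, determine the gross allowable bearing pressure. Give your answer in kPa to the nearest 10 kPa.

q_all ≈ 560 kPa

q = γ·D_f = 20.4 × 1.45 = 29.58 kPa.
c·N_c = 24 × 32.7 = 784.8 kPa
q·N_q = 29.58 × 20.6 = 609.35 kPa
0.5·γ·B·N_γ = 0.5 × 20.4 × 3.2 × 17.7 = 577.73 kPa
q_ult = 784.8 + 609.35 + 577.73 = 1971.9 kPa.
q_all = q_ult / FS = 1971.9 / 3.5 = 563.39 kPa.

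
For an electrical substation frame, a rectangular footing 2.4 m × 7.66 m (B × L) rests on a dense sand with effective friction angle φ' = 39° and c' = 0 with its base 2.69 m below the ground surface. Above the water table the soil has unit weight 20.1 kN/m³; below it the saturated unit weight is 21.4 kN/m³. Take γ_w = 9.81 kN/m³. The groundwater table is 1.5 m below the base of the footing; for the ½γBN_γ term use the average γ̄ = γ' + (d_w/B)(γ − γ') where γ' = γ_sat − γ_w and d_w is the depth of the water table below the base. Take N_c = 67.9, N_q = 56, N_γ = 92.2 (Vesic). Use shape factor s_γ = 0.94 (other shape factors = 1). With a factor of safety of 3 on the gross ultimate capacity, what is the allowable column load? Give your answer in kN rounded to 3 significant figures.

Overburden at base level: q = 20.1 × 2.69 = 54.069 kPa.
The water table is 1.5 m below the base (< B = 2.4 m), so the ½γBN_γ term uses γ̄ = γ' + (d_w/B)(γ − γ') = 11.59 + (1.5/2.4)(20.1 − 11.59) = 16.909 kN/m³.
Surcharge term q·N_q = 54.069 × 56 = 3027.9 kPa; self-weight term 0.5·γ·B·N_γ·s_γ = 0.5 × 16.909 × 2.4 × 92.2 × 0.94 = 1758.5 kPa.
q_ult = 3027.9 + 1758.5 = 4786.4 kPa.
Gross allowable pressure q_all = 4786.4 / 3 = 1595.5 kPa.
Footing area = 18.384 m², so allowable column load = 1595.5 × 18.384 = 29331 kN.

P_all ≈ 29300 kN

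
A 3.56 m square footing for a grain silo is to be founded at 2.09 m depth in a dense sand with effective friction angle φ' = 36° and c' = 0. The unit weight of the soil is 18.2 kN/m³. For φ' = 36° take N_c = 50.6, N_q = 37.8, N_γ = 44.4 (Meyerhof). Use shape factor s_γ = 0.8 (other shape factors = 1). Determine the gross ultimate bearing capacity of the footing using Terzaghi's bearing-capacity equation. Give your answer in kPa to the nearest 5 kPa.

q = γ·D_f = 18.2 × 2.09 = 38.038 kPa.
q·N_q = 38.038 × 37.8 = 1437.8 kPa
0.5·γ·B·N_γ·s_γ = 0.5 × 18.2 × 3.56 × 44.4 × 0.8 = 1150.7 kPa
q_ult = 1437.8 + 1150.7 = 2588.5 kPa.

q_ult ≈ 2590 kPa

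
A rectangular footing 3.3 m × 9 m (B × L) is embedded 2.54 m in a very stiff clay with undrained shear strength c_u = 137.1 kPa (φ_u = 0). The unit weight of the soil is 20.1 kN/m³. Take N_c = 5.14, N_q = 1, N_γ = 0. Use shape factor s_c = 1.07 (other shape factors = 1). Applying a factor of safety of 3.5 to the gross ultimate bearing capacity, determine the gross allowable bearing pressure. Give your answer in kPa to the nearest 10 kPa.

q_all ≈ 230 kPa

q = γ·D_f = 20.1 × 2.54 = 51.054 kPa.
c·N_c·s_c = 137.1 × 5.14 × 1.07 = 754.02 kPa
q·N_q = 51.054 × 1 = 51.054 kPa
q_ult = 754.02 + 51.054 = 805.08 kPa.
q_all = q_ult / FS = 805.08 / 3.5 = 230.02 kPa.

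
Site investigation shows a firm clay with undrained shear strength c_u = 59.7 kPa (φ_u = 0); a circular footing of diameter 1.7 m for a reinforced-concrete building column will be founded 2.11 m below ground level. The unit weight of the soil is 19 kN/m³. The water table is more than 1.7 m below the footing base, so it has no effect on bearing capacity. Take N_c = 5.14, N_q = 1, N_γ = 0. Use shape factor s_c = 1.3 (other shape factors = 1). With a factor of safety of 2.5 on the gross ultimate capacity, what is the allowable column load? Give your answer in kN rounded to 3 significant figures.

Overburden at base level: q = 19 × 2.11 = 40.09 kPa.
Cohesion term c·N_c·s_c = 59.7 × 5.14 × 1.3 = 398.92 kPa; surcharge term q·N_q = 40.09 × 1 = 40.09 kPa.
q_ult = 398.92 + 40.09 = 439.01 kPa.
Gross allowable pressure q_all = 439.01 / 2.5 = 175.6 kPa.
Footing area = 2.2698 m², so allowable column load = 175.6 × 2.2698 = 398.58 kN.

P_all ≈ 399 kN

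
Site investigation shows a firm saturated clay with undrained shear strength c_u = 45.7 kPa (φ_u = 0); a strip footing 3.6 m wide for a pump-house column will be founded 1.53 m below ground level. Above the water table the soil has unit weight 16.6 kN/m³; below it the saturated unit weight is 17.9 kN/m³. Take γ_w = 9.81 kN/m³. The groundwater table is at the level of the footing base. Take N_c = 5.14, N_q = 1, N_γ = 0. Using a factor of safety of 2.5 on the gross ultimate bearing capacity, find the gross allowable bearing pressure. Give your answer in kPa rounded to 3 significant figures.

Effective surcharge at the founding depth q = γ·D_f = 16.6 × 1.53 = 25.398 kPa.
q_ult = c·N_c + q·N_q
     = 45.7 × 5.14 + 25.398 × 1
     = 234.9 + 25.398 = 260.3 kPa.
q_all = 260.3 / 2.5 = 104.12 kPa.

q_all ≈ 104 kPa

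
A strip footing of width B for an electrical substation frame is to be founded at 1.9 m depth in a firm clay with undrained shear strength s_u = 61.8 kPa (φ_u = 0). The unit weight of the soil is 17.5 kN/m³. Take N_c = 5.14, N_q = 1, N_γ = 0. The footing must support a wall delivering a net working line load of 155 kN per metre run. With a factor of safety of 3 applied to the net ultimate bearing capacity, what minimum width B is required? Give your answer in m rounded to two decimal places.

B = 1.46 m

Effective surcharge at the founding depth q = γ·D_f = 17.5 × 1.9 = 33.25 kPa.
q_ult = c·N_c + q·N_q
     = 61.8 × 5.14 + 33.25 × 1
     = 317.65 + 33.25 = 350.9 kPa.
For φ = 0 the ½γBN_γ term vanishes, so q_ult is independent of B. q_net = 350.9 − 33.25 = 317.65 kPa; q_all(net) = 317.65/3 = 105.88 kPa.
Required width B = w / q_all(net) = 155 / 105.88 = 1.464 m.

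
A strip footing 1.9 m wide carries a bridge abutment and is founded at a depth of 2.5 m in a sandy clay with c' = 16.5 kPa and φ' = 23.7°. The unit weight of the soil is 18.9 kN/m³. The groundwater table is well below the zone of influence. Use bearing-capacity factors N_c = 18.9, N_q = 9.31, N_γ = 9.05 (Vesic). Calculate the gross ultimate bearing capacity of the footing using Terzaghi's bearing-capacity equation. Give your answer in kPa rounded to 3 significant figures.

q = γ·D_f = 18.9 × 2.5 = 47.25 kPa.
c·N_c = 16.5 × 18.9 = 311.85 kPa
q·N_q = 47.25 × 9.31 = 439.9 kPa
0.5·γ·B·N_γ = 0.5 × 18.9 × 1.9 × 9.05 = 162.49 kPa
q_ult = 311.85 + 439.9 + 162.49 = 914.24 kPa.

q_ult ≈ 914 kPa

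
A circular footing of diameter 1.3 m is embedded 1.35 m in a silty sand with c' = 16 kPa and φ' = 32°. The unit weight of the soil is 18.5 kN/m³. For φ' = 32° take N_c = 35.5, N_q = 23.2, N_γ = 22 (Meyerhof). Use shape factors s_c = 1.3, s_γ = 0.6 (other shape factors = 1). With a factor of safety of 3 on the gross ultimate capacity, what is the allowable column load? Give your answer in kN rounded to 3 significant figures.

q = γ·D_f = 18.5 × 1.35 = 24.975 kPa.
c·N_c·s_c = 16 × 35.5 × 1.3 = 738.4 kPa
q·N_q = 24.975 × 23.2 = 579.42 kPa
0.5·γ·B·N_γ·s_γ = 0.5 × 18.5 × 1.3 × 22 × 0.6 = 158.73 kPa
q_ult = 738.4 + 579.42 + 158.73 = 1476.5 kPa.
Gross allowable pressure q_all = 1476.5 / 3 = 492.18 kPa.
Footing area = 1.3273 m², so allowable column load = 492.18 × 1.3273 = 653.27 kN.

P_all ≈ 653 kN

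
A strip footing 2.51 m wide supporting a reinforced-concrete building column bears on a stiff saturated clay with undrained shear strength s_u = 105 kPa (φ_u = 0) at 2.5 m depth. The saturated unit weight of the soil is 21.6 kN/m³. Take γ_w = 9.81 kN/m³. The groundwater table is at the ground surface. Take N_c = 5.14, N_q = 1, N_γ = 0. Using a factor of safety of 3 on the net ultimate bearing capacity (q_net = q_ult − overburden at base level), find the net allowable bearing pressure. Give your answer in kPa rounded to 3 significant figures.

Water table at ground surface, so effective unit weight γ' = 21.6 − 9.81 = 11.79 kN/m³ is used throughout; overburden q = 11.79 × 2.5 = 29.475 kPa.
Cohesion term c·N_c = 105 × 5.14 = 539.7 kPa; surcharge term q·N_q = 29.475 × 1 = 29.475 kPa.
q_ult = 539.7 + 29.475 = 569.17 kPa.
q_net = 569.17 − 29.475 = 539.7 kPa.
q_all(net) = 539.7 / 3 = 179.9 kPa.

q_all(net) ≈ 180 kPa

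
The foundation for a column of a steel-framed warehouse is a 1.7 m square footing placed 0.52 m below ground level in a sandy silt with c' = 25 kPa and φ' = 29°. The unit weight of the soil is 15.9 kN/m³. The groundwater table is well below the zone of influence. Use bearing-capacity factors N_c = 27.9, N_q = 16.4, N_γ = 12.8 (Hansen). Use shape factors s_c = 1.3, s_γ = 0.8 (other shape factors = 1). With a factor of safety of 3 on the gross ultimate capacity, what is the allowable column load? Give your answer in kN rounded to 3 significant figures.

q = γ·D_f = 15.9 × 0.52 = 8.268 kPa.
c·N_c·s_c = 25 × 27.9 × 1.3 = 906.75 kPa
q·N_q = 8.268 × 16.4 = 135.6 kPa
0.5·γ·B·N_γ·s_γ = 0.5 × 15.9 × 1.7 × 12.8 × 0.8 = 138.39 kPa
q_ult = 906.75 + 135.6 + 138.39 = 1180.7 kPa.
Gross allowable pressure q_all = 1180.7 / 3 = 393.58 kPa.
Footing area = 2.89 m², so allowable column load = 393.58 × 2.89 = 1137.4 kN.

P_all ≈ 1140 kN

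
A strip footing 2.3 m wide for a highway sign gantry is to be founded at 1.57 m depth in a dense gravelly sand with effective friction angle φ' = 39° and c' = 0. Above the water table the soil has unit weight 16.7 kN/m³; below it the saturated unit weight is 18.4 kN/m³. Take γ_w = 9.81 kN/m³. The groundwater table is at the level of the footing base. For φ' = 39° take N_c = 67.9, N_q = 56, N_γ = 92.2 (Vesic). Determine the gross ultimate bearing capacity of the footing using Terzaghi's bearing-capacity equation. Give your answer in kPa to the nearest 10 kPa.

q_ult ≈ 2380 kPa

Overburden at base level: q = 16.7 × 1.57 = 26.219 kPa.
Below the base the soil is submerged, so the ½γBN_γ term uses γ' = 18.4 − 9.81 = 8.59 kN/m³.
Surcharge term q·N_q = 26.219 × 56 = 1468.3 kPa; self-weight term 0.5·γ·B·N_γ = 0.5 × 8.59 × 2.3 × 92.2 = 910.8 kPa.
q_ult = 1468.3 + 910.8 = 2379.1 kPa.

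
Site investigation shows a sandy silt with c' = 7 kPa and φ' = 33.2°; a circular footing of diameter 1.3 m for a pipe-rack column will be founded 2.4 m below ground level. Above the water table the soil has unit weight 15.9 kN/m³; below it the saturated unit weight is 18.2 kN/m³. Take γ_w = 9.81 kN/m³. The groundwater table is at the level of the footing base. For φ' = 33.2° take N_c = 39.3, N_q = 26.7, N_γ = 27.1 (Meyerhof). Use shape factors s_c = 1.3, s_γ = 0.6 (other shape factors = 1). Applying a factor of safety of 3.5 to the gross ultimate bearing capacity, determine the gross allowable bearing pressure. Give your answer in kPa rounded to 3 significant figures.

q_all ≈ 419 kPa

Effective surcharge at the founding depth q = γ·D_f = 15.9 × 2.4 = 38.16 kPa.
The water table coincides with the base, so in the self-weight term γ → γ' = 8.39 kN/m³.
q_ult = c·N_c·s_c + q·N_q + 0.5·γ·B·N_γ·s_γ
     = 7 × 39.3 × 1.3 + 38.16 × 26.7 + 0.5 × 8.39 × 1.3 × 27.1 × 0.6
     = 357.63 + 1018.9 + 88.674 = 1465.2 kPa.
q_all = q_ult / FS = 1465.2 / 3.5 = 418.62 kPa.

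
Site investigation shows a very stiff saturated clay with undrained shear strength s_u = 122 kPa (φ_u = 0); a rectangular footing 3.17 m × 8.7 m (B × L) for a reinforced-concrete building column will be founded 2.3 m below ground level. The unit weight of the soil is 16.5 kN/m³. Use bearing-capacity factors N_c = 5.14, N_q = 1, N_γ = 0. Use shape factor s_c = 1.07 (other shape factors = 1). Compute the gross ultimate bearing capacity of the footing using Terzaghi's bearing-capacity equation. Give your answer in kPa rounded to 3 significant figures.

q_ult ≈ 709 kPa

Effective surcharge at the founding depth q = γ·D_f = 16.5 × 2.3 = 37.95 kPa.
q_ult = c·N_c·s_c + q·N_q
     = 122 × 5.14 × 1.07 + 37.95 × 1
     = 670.98 + 37.95 = 708.93 kPa.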